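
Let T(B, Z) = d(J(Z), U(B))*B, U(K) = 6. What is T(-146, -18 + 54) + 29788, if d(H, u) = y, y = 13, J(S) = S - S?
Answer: 27890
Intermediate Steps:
J(S) = 0
d(H, u) = 13
T(B, Z) = 13*B
T(-146, -18 + 54) + 29788 = 13*(-146) + 29788 = -1898 + 29788 = 27890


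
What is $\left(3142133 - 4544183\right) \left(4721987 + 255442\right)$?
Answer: $-6978604329450$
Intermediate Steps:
$\left(3142133 - 4544183\right) \left(4721987 + 255442\right) = \left(-1402050\right) 4977429 = -6978604329450$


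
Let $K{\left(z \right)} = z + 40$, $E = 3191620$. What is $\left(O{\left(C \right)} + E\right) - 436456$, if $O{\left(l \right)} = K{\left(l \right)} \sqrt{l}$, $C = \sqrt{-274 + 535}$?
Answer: $2755164 + \sqrt{3} \sqrt[4]{29} \left(40 + 3 \sqrt{29}\right) \approx 2.7554 \cdot 10^{6}$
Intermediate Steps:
$K{\left(z \right)} = 40 + z$
$C = 3 \sqrt{29}$ ($C = \sqrt{261} = 3 \sqrt{29} \approx 16.155$)
$O{\left(l \right)} = \sqrt{l} \left(40 + l\right)$ ($O{\left(l \right)} = \left(40 + l\right) \sqrt{l} = \sqrt{l} \left(40 + l\right)$)
$\left(O{\left(C \right)} + E\right) - 436456 = \left(\sqrt{3 \sqrt{29}} \left(40 + 3 \sqrt{29}\right) + 3191620\right) - 436456 = \left(\sqrt{3} \sqrt[4]{29} \left(40 + 3 \sqrt{29}\right) + 3191620\right) - 436456 = \left(3191620 + \sqrt{3} \sqrt[4]{29} \left(40 + 3 \sqrt{29}\right)\right) - 436456 = 2755164 + \sqrt{3} \sqrt[4]{29} \left(40 + 3 \sqrt{29}\right)$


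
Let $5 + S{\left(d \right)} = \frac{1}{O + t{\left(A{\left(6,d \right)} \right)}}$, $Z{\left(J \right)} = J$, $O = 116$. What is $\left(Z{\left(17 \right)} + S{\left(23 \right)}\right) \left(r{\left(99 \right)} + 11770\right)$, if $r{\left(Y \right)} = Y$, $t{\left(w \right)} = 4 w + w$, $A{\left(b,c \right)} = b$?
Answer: $\frac{20806357}{146} \approx 1.4251 \cdot 10^{5}$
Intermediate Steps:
$t{\left(w \right)} = 5 w$
$S{\left(d \right)} = - \frac{729}{146}$ ($S{\left(d \right)} = -5 + \frac{1}{116 + 5 \cdot 6} = -5 + \frac{1}{116 + 30} = -5 + \frac{1}{146} = - \frac{729}{146}$)
$\left(Z{\left(17 \right)} + S{\left(23 \right)}\right) \left(r{\left(99 \right)} + 11770\right) = \left(17 - \frac{729}{146}\right) \left(99 + 11770\right) = \frac{1753}{146} \cdot 11869 = \frac{20806357}{146}$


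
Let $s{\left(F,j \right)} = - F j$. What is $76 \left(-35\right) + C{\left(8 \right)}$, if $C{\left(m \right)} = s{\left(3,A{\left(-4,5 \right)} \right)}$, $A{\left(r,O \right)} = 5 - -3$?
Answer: $-2684$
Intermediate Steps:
$A{\left(r,O \right)} = 8$ ($A{\left(r,O \right)} = 5 + 3 = 8$)
$s{\left(F,j \right)} = - F j$
$C{\left(m \right)} = -24$ ($C{\left(m \right)} = \left(-1\right) 3 \cdot 8 = -24$)
$76 \left(-35\right) + C{\left(8 \right)} = 76 \left(-35\right) - 24 = -2660 - 24 = -2684$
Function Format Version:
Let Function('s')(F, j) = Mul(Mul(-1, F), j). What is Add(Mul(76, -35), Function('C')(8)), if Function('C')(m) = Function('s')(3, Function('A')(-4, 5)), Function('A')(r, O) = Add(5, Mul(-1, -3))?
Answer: -2684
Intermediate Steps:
Function('A')(r, O) = 8 (Function('A')(r, O) = Add(5, 3) = 8)
Function('s')(F, j) = Mul(-1, F, j)
Function('C')(m) = -24 (Function('C')(m) = Mul(-1, 3, 8) = -24)
Add(Mul(76, -35), Function('C')(8)) = Add(Mul(76, -35), -24) = Add(-2660, -24) = -2684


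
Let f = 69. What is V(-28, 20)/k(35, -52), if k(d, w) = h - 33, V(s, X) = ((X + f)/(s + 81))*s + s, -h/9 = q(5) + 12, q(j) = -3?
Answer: 1988/3021 ≈ 0.65806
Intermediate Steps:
h = -81 (h = -9*(-3 + 12) = -9*9 = -81)
V(s, X) = s + s*(69 + X)/(81 + s) (V(s, X) = ((X + 69)/(s + 81))*s + s = ((69 + X)/(81 + s))*s + s = s*(69 + X)/(81 + s) + s = s + s*(69 + X)/(81 + s))
k(d, w) = -114 (k(d, w) = -81 - 33 = -114)
V(-28, 20)/k(35, -52) = -28*(150 + 20 - 28)/(81 - 28)/(-114) = -28*142/53*(-1/114) = -28*1/53*142*(-1/114) = -3976/53*(-1/114) = 1988/3021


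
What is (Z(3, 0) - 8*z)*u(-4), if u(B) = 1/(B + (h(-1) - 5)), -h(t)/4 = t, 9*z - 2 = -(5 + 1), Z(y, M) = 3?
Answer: -59/45 ≈ -1.3111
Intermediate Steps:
z = -4/9 (z = 2/9 + (-(5 + 1))/9 = 2/9 + (-1*6)/9 = 2/9 + (⅑)*(-6) = 2/9 - ⅔ = -4/9 ≈ -0.44444)
h(t) = -4*t
u(B) = 1/(-1 + B) (u(B) = 1/(B + (-4*(-1) - 5)) = 1/(B + (4 - 5)) = 1/(B - 1) = 1/(-1 + B))
(Z(3, 0) - 8*z)*u(-4) = (3 - 8*(-4/9))/(-1 - 4) = (3 + 32/9)/(-5) = (59/9)*(-⅕) = -59/45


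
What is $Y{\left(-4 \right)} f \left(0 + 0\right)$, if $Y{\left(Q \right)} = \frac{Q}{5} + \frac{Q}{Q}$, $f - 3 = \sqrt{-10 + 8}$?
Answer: $0$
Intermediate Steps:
$f = 3 + i \sqrt{2}$ ($f = 3 + \sqrt{-10 + 8} = 3 + \sqrt{-2} = 3 + i \sqrt{2} \approx 3.0 + 1.4142 i$)
$Y{\left(Q \right)} = 1 + \frac{Q}{5}$ ($Y{\left(Q \right)} = Q \frac{1}{5} + 1 = \frac{Q}{5} + 1 = 1 + \frac{Q}{5}$)
$Y{\left(-4 \right)} f \left(0 + 0\right) = \left(1 + \frac{1}{5} \left(-4\right)\right) \left(3 + i \sqrt{2}\right) \left(0 + 0\right) = \left(1 - \frac{4}{5}\right) \left(3 + i \sqrt{2}\right) 0 = \frac{3 + i \sqrt{2}}{5} \cdot 0 = \left(\frac{3}{5} + \frac{i \sqrt{2}}{5}\right) 0 = 0$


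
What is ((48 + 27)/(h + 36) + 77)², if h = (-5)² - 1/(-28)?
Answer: 17873818249/2920681 ≈ 6119.7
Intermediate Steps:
h = 701/28 (h = 25 - 1*(-1/28) = 25 + 1/28 = 701/28 ≈ 25.036)
((48 + 27)/(h + 36) + 77)² = ((48 + 27)/(701/28 + 36) + 77)² = (75/(1709/28) + 77)² = (75*(28/1709) + 77)² = (2100/1709 + 77)² = (133693/1709)² = 17873818249/2920681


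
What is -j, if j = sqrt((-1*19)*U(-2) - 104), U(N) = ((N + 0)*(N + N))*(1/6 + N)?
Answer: -2*sqrt(393)/3 ≈ -13.216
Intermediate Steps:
U(N) = 2*N**2*(1/6 + N) (U(N) = (N*(2*N))*(1/6 + N) = (2*N**2)*(1/6 + N) = 2*N**2*(1/6 + N))
j = 2*sqrt(393)/3 (j = sqrt((-1*19)*((1/3)*(-2)**2*(1 + 6*(-2))) - 104) = sqrt(-19*4*(1 - 12)/3 - 104) = sqrt(-19*4*(-11)/3 - 104) = sqrt(-19*(-44/3) - 104) = sqrt(836/3 - 104) = sqrt(524/3) = 2*sqrt(393)/3 ≈ 13.216)
-j = -2*sqrt(393)/3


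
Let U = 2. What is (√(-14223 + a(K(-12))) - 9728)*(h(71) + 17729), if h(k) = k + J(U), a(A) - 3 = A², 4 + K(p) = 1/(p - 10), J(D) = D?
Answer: -173177856 + 8901*I*√6874559/11 ≈ -1.7318e+8 + 2.1216e+6*I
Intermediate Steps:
K(p) = -4 + 1/(-10 + p) (K(p) = -4 + 1/(p - 10) = -4 + 1/(-10 + p))
a(A) = 3 + A²
h(k) = 2 + k (h(k) = k + 2 = 2 + k)
(√(-14223 + a(K(-12))) - 9728)*(h(71) + 17729) = (√(-14223 + (3 + ((41 - 4*(-12))/(-10 - 12))²)) - 9728)*((2 + 71) + 17729) = (√(-14223 + (3 + ((41 + 48)/(-22))²)) - 9728)*(73 + 17729) = (√(-14223 + (3 + (-1/22*89)²)) - 9728)*17802 = (√(-14223 + (3 + (-89/22)²)) - 9728)*17802 = (√(-14223 + (3 + 7921/484)) - 9728)*17802 = (√(-14223 + 9373/484) - 9728)*17802 = (√(-6874559/484) - 9728)*17802 = (I*√6874559/22 - 9728)*17802 = (-9728 + I*√6874559/22)*17802 = -173177856 + 8901*I*√6874559/11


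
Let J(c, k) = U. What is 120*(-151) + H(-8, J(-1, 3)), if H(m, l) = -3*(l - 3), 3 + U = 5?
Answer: -18117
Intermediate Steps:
U = 2 (U = -3 + 5 = 2)
J(c, k) = 2
H(m, l) = 9 - 3*l (H(m, l) = -3*(-3 + l) = 9 - 3*l)
120*(-151) + H(-8, J(-1, 3)) = 120*(-151) + (9 - 3*2) = -18120 + (9 - 6) = -18120 + 3 = -18117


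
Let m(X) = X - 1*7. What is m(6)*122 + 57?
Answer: -65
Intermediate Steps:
m(X) = -7 + X (m(X) = X - 7 = -7 + X)
m(6)*122 + 57 = (-7 + 6)*122 + 57 = -1*122 + 57 = -122 + 57 = -65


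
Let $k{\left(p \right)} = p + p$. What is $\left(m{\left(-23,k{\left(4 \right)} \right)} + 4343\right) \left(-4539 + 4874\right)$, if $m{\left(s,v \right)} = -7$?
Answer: $1452560$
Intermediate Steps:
$k{\left(p \right)} = 2 p$
$\left(m{\left(-23,k{\left(4 \right)} \right)} + 4343\right) \left(-4539 + 4874\right) = \left(-7 + 4343\right) \left(-4539 + 4874\right) = 4336 \cdot 335 = 1452560$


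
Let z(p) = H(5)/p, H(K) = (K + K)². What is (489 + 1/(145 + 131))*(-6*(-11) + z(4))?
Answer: 12281815/276 ≈ 44499.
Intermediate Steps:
H(K) = 4*K² (H(K) = (2*K)² = 4*K²)
z(p) = 100/p (z(p) = (4*5²)/p = (4*25)/p = 100/p)
(489 + 1/(145 + 131))*(-6*(-11) + z(4)) = (489 + 1/(145 + 131))*(-6*(-11) + 100/4) = (489 + 1/276)*(66 + 100*(¼)) = (489 + 1/276)*(66 + 25) = (134965/276)*91 = 12281815/276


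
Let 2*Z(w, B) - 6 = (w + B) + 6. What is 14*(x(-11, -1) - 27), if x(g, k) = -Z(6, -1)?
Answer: -497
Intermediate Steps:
Z(w, B) = 6 + B/2 + w/2 (Z(w, B) = 3 + ((w + B) + 6)/2 = 3 + ((B + w) + 6)/2 = 3 + (6 + B + w)/2 = 3 + (3 + B/2 + w/2) = 6 + B/2 + w/2)
x(g, k) = -17/2 (x(g, k) = -(6 + (½)*(-1) + (½)*6) = -(6 - ½ + 3) = -1*17/2 = -17/2)
14*(x(-11, -1) - 27) = 14*(-17/2 - 27) = 14*(-71/2) = -497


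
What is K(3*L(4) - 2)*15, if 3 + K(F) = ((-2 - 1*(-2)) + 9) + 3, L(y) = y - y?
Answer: 135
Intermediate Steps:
L(y) = 0
K(F) = 9 (K(F) = -3 + (((-2 - 1*(-2)) + 9) + 3) = -3 + (((-2 + 2) + 9) + 3) = -3 + ((0 + 9) + 3) = -3 + (9 + 3) = -3 + 12 = 9)
K(3*L(4) - 2)*15 = 9*15 = 135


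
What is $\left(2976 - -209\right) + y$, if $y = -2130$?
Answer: $1055$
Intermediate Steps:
$\left(2976 - -209\right) + y = \left(2976 - -209\right) - 2130 = \left(2976 + 209\right) - 2130 = 3185 - 2130 = 1055$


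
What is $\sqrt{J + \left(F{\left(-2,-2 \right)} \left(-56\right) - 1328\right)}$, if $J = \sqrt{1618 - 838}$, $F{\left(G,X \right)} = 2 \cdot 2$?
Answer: $\sqrt{-1552 + 2 \sqrt{195}} \approx 39.039 i$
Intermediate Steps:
$F{\left(G,X \right)} = 4$
$J = 2 \sqrt{195}$ ($J = \sqrt{780} = 2 \sqrt{195} \approx 27.928$)
$\sqrt{J + \left(F{\left(-2,-2 \right)} \left(-56\right) - 1328\right)} = \sqrt{2 \sqrt{195} + \left(4 \left(-56\right) - 1328\right)} = \sqrt{2 \sqrt{195} - 1552} = \sqrt{-1552 + 2 \sqrt{195}}$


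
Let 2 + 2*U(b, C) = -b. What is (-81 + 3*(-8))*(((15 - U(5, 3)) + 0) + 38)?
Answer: -11865/2 ≈ -5932.5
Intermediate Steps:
U(b, C) = -1 - b/2 (U(b, C) = -1 + (-b)/2 = -1 - b/2)
(-81 + 3*(-8))*(((15 - U(5, 3)) + 0) + 38) = (-81 + 3*(-8))*(((15 - (-1 - ½*5)) + 0) + 38) = (-81 - 24)*(((15 - (-1 - 5/2)) + 0) + 38) = -105*(((15 - 1*(-7/2)) + 0) + 38) = -105*(((15 + 7/2) + 0) + 38) = -105*((37/2 + 0) + 38) = -105*(37/2 + 38) = -105*113/2 = -11865/2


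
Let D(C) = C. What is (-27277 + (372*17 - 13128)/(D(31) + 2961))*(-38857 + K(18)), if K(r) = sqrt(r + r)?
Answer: 792750653347/748 ≈ 1.0598e+9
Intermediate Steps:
K(r) = sqrt(2)*sqrt(r) (K(r) = sqrt(2*r) = sqrt(2)*sqrt(r))
(-27277 + (372*17 - 13128)/(D(31) + 2961))*(-38857 + K(18)) = (-27277 + (372*17 - 13128)/(31 + 2961))*(-38857 + sqrt(2)*sqrt(18)) = (-27277 + (6324 - 13128)/2992)*(-38857 + sqrt(2)*(3*sqrt(2))) = (-27277 - 6804*1/2992)*(-38857 + 6) = (-27277 - 1701/748)*(-38851) = -20404897/748*(-38851) = 792750653347/748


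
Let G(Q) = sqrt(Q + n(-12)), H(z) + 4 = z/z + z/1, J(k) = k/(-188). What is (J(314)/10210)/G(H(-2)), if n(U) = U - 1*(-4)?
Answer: 157*I*sqrt(13)/12476620 ≈ 4.5371e-5*I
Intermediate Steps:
n(U) = 4 + U (n(U) = U + 4 = 4 + U)
J(k) = -k/188 (J(k) = k*(-1/188) = -k/188)
H(z) = -3 + z (H(z) = -4 + (z/z + z/1) = -4 + (1 + z*1) = -4 + (1 + z) = -3 + z)
G(Q) = sqrt(-8 + Q) (G(Q) = sqrt(Q + (4 - 12)) = sqrt(Q - 8) = sqrt(-8 + Q))
(J(314)/10210)/G(H(-2)) = (-1/188*314/10210)/(sqrt(-8 + (-3 - 2))) = (-157/94*1/10210)/(sqrt(-8 - 5)) = -157*(-I*sqrt(13)/13)/959740 = -(-157)*I*sqrt(13)/12476620 = 157*I*sqrt(13)/12476620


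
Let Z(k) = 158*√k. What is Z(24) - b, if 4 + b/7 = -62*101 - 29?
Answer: 44065 + 316*√6 ≈ 44839.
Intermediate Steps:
b = -44065 (b = -28 + 7*(-62*101 - 29) = -28 + 7*(-6262 - 29) = -28 + 7*(-6291) = -28 - 44037 = -44065)
Z(24) - b = 158*√24 - 1*(-44065) = 158*(2*√6) + 44065 = 316*√6 + 44065 = 44065 + 316*√6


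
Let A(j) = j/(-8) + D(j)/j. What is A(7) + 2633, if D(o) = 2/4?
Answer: 147403/56 ≈ 2632.2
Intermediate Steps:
D(o) = ½ (D(o) = 2*(¼) = ½)
A(j) = 1/(2*j) - j/8 (A(j) = j/(-8) + 1/(2*j) = j*(-⅛) + 1/(2*j) = -j/8 + 1/(2*j) = 1/(2*j) - j/8)
A(7) + 2633 = (⅛)*(4 - 1*7²)/7 + 2633 = (⅛)*(⅐)*(4 - 1*49) + 2633 = (⅛)*(⅐)*(4 - 49) + 2633 = (⅛)*(⅐)*(-45) + 2633 = -45/56 + 2633 = 147403/56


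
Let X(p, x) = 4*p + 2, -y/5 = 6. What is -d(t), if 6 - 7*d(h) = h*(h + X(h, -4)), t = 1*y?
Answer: 4434/7 ≈ 633.43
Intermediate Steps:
y = -30 (y = -5*6 = -30)
X(p, x) = 2 + 4*p
t = -30 (t = 1*(-30) = -30)
d(h) = 6/7 - h*(2 + 5*h)/7 (d(h) = 6/7 - h*(h + (2 + 4*h))/7 = 6/7 - h*(2 + 5*h)/7)
-d(t) = -(6/7 - 5/7*(-30)² - 2/7*(-30)) = -(6/7 - 5/7*900 + 60/7) = -(6/7 - 4500/7 + 60/7) = -1*(-4434/7) = 4434/7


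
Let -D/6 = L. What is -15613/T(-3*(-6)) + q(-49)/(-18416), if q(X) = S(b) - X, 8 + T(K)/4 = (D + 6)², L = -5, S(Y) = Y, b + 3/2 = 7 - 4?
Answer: -2248353/741244 ≈ -3.0332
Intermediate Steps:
b = 3/2 (b = -3/2 + (7 - 4) = -3/2 + 3 = 3/2 ≈ 1.5000)
D = 30 (D = -6*(-5) = 30)
T(K) = 5152 (T(K) = -32 + 4*(30 + 6)² = -32 + 4*36² = -32 + 4*1296 = -32 + 5184 = 5152)
q(X) = 3/2 - X
-15613/T(-3*(-6)) + q(-49)/(-18416) = -15613/5152 + (3/2 - 1*(-49))/(-18416) = -15613*1/5152 + (3/2 + 49)*(-1/18416) = -15613/5152 + (101/2)*(-1/18416) = -15613/5152 - 101/36832 = -2248353/741244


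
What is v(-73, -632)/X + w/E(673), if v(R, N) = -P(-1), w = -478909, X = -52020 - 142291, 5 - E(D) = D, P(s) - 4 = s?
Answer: 93057288703/129799748 ≈ 716.93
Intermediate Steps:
P(s) = 4 + s
E(D) = 5 - D
X = -194311
v(R, N) = -3 (v(R, N) = -(4 - 1) = -1*3 = -3)
v(-73, -632)/X + w/E(673) = -3/(-194311) - 478909/(5 - 1*673) = -3*(-1/194311) - 478909/(5 - 673) = 3/194311 - 478909/(-668) = 3/194311 - 478909*(-1/668) = 3/194311 + 478909/668 = 93057288703/129799748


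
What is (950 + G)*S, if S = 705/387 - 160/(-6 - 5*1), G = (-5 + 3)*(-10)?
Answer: 22528250/1419 ≈ 15876.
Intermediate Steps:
G = 20 (G = -2*(-10) = 20)
S = 23225/1419 (S = 705*(1/387) - 160/(-6 - 5) = 235/129 - 160/(-11) = 235/129 - 160*(-1/11) = 235/129 + 160/11 = 23225/1419 ≈ 16.367)
(950 + G)*S = (950 + 20)*(23225/1419) = 970*(23225/1419) = 22528250/1419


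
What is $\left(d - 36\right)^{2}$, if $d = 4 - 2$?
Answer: $1156$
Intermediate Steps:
$d = 2$ ($d = 4 - 2 = 2$)
$\left(d - 36\right)^{2} = \left(2 - 36\right)^{2} = \left(-34\right)^{2} = 1156$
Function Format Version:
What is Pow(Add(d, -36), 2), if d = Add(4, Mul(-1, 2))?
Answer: 1156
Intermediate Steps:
d = 2 (d = Add(4, -2) = 2)
Pow(Add(d, -36), 2) = Pow(Add(2, -36), 2) = Pow(-34, 2) = 1156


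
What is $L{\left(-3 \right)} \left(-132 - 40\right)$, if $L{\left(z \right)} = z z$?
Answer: $-1548$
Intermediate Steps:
$L{\left(z \right)} = z^{2}$
$L{\left(-3 \right)} \left(-132 - 40\right) = \left(-3\right)^{2} \left(-132 - 40\right) = 9 \left(-172\right) = -1548$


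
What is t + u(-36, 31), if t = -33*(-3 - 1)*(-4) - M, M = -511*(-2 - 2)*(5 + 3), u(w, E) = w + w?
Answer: -16952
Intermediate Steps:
u(w, E) = 2*w
M = 16352 (M = -(-2044)*8 = -511*(-32) = 16352)
t = -16880 (t = -33*(-3 - 1)*(-4) - 1*16352 = -(-132)*(-4) - 16352 = -33*16 - 16352 = -528 - 16352 = -16880)
t + u(-36, 31) = -16880 + 2*(-36) = -16880 - 72 = -16952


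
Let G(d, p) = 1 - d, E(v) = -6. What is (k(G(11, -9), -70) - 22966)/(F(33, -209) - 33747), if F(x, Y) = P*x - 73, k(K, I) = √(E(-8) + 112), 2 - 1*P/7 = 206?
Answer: 11483/40472 - √106/80944 ≈ 0.28360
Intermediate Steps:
P = -1428 (P = 14 - 7*206 = 14 - 1442 = -1428)
k(K, I) = √106 (k(K, I) = √(-6 + 112) = √106)
F(x, Y) = -73 - 1428*x (F(x, Y) = -1428*x - 73 = -73 - 1428*x)
(k(G(11, -9), -70) - 22966)/(F(33, -209) - 33747) = (√106 - 22966)/((-73 - 1428*33) - 33747) = (-22966 + √106)/((-73 - 47124) - 33747) = (-22966 + √106)/(-47197 - 33747) = (-22966 + √106)/(-80944) = (-22966 + √106)*(-1/80944) = 11483/40472 - √106/80944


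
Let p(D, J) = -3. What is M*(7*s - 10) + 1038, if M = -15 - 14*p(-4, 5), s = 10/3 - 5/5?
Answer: 1209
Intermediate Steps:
s = 7/3 (s = 10*(1/3) - 5*1/5 = 10/3 - 1 = 7/3 ≈ 2.3333)
M = 27 (M = -15 - 14*(-3) = -15 + 42 = 27)
M*(7*s - 10) + 1038 = 27*(7*(7/3) - 10) + 1038 = 27*(49/3 - 10) + 1038 = 27*(19/3) + 1038 = 171 + 1038 = 1209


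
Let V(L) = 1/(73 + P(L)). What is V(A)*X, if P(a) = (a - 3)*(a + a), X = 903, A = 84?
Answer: 903/13681 ≈ 0.066004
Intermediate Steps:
P(a) = 2*a*(-3 + a) (P(a) = (-3 + a)*(2*a) = 2*a*(-3 + a))
V(L) = 1/(73 + 2*L*(-3 + L))
V(A)*X = 903/(73 + 2*84*(-3 + 84)) = 903/(73 + 2*84*81) = 903/(73 + 13608) = 903/13681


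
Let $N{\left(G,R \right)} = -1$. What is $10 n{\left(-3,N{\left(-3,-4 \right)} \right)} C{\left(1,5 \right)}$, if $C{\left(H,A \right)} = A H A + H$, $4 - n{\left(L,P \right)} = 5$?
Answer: $-260$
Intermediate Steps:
$n{\left(L,P \right)} = -1$ ($n{\left(L,P \right)} = 4 - 5 = -1$)
$C{\left(H,A \right)} = H + H A^{2}$ ($C{\left(H,A \right)} = H A^{2} + H = H + H A^{2}$)
$10 n{\left(-3,N{\left(-3,-4 \right)} \right)} C{\left(1,5 \right)} = 10 \left(-1\right) 1 \left(1 + 5^{2}\right) = - 10 \cdot 1 \left(1 + 25\right) = - 10 \cdot 1 \cdot 26 = \left(-10\right) 26 = -260$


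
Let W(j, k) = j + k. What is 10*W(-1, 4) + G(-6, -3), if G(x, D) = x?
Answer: 24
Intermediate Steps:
10*W(-1, 4) + G(-6, -3) = 10*(-1 + 4) - 6 = 10*3 - 6 = 30 - 6 = 24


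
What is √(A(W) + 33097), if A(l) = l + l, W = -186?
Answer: 5*√1309 ≈ 180.90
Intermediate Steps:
A(l) = 2*l
√(A(W) + 33097) = √(2*(-186) + 33097) = √(-372 + 33097) = √32725 = 5*√1309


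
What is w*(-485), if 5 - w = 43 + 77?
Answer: 55775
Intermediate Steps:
w = -115 (w = 5 - (43 + 77) = 5 - 1*120 = 5 - 120 = -115)
w*(-485) = -115*(-485) = 55775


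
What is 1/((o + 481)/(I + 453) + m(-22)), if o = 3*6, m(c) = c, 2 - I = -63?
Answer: -518/10897 ≈ -0.047536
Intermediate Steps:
I = 65 (I = 2 - 1*(-63) = 2 + 63 = 65)
o = 18
1/((o + 481)/(I + 453) + m(-22)) = 1/((18 + 481)/(65 + 453) - 22) = 1/(499/518 - 22) = 1/(-10897/518) = -518/10897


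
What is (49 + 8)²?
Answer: 3249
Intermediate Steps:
(49 + 8)² = 57² = 3249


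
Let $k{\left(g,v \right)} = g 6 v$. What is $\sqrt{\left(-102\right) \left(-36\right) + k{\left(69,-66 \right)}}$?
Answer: $18 i \sqrt{73} \approx 153.79 i$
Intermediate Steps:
$k{\left(g,v \right)} = 6 g v$
$\sqrt{\left(-102\right) \left(-36\right) + k{\left(69,-66 \right)}} = \sqrt{\left(-102\right) \left(-36\right) + 6 \cdot 69 \left(-66\right)} = \sqrt{3672 - 27324} = \sqrt{-23652} = 18 i \sqrt{73}$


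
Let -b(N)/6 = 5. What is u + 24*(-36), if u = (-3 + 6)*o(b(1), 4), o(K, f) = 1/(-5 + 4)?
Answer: -867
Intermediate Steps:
b(N) = -30 (b(N) = -6*5 = -30)
o(K, f) = -1 (o(K, f) = 1/(-1) = -1)
u = -3 (u = (-3 + 6)*(-1) = 3*(-1) = -3)
u + 24*(-36) = -3 + 24*(-36) = -3 - 864 = -867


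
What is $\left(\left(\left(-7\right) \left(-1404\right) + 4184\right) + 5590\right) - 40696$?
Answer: $-21094$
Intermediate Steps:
$\left(\left(\left(-7\right) \left(-1404\right) + 4184\right) + 5590\right) - 40696 = \left(\left(9828 + 4184\right) + 5590\right) - 40696 = \left(14012 + 5590\right) - 40696 = 19602 - 40696 = -21094$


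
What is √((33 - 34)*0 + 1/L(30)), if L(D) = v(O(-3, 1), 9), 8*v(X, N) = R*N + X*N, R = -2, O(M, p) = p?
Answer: 2*I*√2/3 ≈ 0.94281*I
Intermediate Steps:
v(X, N) = -N/4 + N*X/8 (v(X, N) = (-2*N + X*N)/8 = (-2*N + N*X)/8 = -N/4 + N*X/8)
L(D) = -9/8 (L(D) = (⅛)*9*(-2 + 1) = (⅛)*9*(-1) = -9/8)
√((33 - 34)*0 + 1/L(30)) = √((33 - 34)*0 + 1/(-9/8)) = √(-1*0 - 8/9) = √(0 - 8/9) = √(-8/9) = 2*I*√2/3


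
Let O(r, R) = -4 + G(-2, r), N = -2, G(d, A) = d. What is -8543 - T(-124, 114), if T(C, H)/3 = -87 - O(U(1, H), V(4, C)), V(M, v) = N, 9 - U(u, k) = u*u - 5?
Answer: -8300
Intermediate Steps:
U(u, k) = 14 - u**2 (U(u, k) = 9 - (u*u - 5) = 9 - (u**2 - 5) = 9 - (-5 + u**2) = 9 + (5 - u**2) = 14 - u**2)
V(M, v) = -2
O(r, R) = -6 (O(r, R) = -4 - 2 = -6)
T(C, H) = -243 (T(C, H) = 3*(-87 - 1*(-6)) = 3*(-87 + 6) = 3*(-81) = -243)
-8543 - T(-124, 114) = -8543 - 1*(-243) = -8543 + 243 = -8300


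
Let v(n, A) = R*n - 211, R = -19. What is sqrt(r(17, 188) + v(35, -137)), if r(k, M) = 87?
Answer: I*sqrt(789) ≈ 28.089*I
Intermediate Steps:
v(n, A) = -211 - 19*n (v(n, A) = -19*n - 211 = -211 - 19*n)
sqrt(r(17, 188) + v(35, -137)) = sqrt(87 + (-211 - 19*35)) = sqrt(87 + (-211 - 665)) = sqrt(87 - 876) = sqrt(-789) = I*sqrt(789)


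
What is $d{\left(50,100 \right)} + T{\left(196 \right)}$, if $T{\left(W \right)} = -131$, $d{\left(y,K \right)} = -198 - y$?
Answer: $-379$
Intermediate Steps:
$d{\left(50,100 \right)} + T{\left(196 \right)} = \left(-198 - 50\right) - 131 = -248 - 131 = -379$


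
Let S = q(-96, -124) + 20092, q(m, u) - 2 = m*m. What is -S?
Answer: -29310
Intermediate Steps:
q(m, u) = 2 + m² (q(m, u) = 2 + m*m = 2 + m²)
S = 29310 (S = (2 + (-96)²) + 20092 = (2 + 9216) + 20092 = 9218 + 20092 = 29310)
-S = -1*29310 = -29310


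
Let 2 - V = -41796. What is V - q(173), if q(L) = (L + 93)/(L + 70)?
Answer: 10156648/243 ≈ 41797.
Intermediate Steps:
V = 41798 (V = 2 - 1*(-41796) = 2 + 41796 = 41798)
q(L) = (93 + L)/(70 + L)
V - q(173) = 41798 - (93 + 173)/(70 + 173) = 41798 - 266/243 = 10156648/243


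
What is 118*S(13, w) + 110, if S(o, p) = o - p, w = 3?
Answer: 1290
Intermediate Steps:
118*S(13, w) + 110 = 118*(13 - 1*3) + 110 = 118*(13 - 3) + 110 = 118*10 + 110 = 1180 + 110 = 1290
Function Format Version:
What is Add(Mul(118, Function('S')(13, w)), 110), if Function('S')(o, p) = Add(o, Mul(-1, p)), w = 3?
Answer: 1290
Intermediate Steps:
Add(Mul(118, Function('S')(13, w)), 110) = Add(Mul(118, Add(13, Mul(-1, 3))), 110) = Add(Mul(118, Add(13, -3)), 110) = Add(Mul(118, 10), 110) = Add(1180, 110) = 1290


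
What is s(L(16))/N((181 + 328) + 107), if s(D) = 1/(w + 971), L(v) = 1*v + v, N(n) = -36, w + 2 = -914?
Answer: -1/1980 ≈ -0.00050505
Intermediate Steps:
w = -916 (w = -2 - 914 = -916)
L(v) = 2*v (L(v) = v + v = 2*v)
s(D) = 1/55 (s(D) = 1/(-916 + 971) = 1/55)
s(L(16))/N((181 + 328) + 107) = (1/55)/(-36) = (1/55)*(-1/36) = -1/1980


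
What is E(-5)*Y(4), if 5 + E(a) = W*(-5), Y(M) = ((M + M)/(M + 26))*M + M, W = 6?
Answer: -532/3 ≈ -177.33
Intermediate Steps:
Y(M) = M + 2*M²/(26 + M) (Y(M) = ((2*M)/(26 + M))*M + M = (2*M/(26 + M))*M + M = 2*M²/(26 + M) + M = M + 2*M²/(26 + M))
E(a) = -35 (E(a) = -5 + 6*(-5) = -5 - 30 = -35)
E(-5)*Y(4) = -140*(26 + 3*4)/(26 + 4) = -140*(26 + 12)/30 = -140*38/30 = -35*76/15 = -532/3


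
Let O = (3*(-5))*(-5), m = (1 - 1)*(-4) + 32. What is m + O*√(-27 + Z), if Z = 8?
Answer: 32 + 75*I*√19 ≈ 32.0 + 326.92*I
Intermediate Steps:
m = 32 (m = 0*(-4) + 32 = 0 + 32 = 32)
O = 75 (O = -15*(-5) = 75)
m + O*√(-27 + Z) = 32 + 75*√(-27 + 8) = 32 + 75*√(-19) = 32 + 75*(I*√19) = 32 + 75*I*√19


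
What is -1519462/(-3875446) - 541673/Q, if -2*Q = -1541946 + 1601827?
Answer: 2144717913169/116032790963 ≈ 18.484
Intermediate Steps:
Q = -59881/2 (Q = -(-1541946 + 1601827)/2 = -½*59881 = -59881/2 ≈ -29941.)
-1519462/(-3875446) - 541673/Q = -1519462/(-3875446) - 541673/(-59881/2) = -1519462*(-1/3875446) - 541673*(-2/59881) = 759731/1937723 + 1083346/59881 = 2144717913169/116032790963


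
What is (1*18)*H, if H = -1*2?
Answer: -36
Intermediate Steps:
H = -2
(1*18)*H = (1*18)*(-2) = 18*(-2) = -36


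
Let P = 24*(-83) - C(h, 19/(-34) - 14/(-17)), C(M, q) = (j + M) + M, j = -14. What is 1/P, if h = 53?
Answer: -1/2084 ≈ -0.00047985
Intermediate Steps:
C(M, q) = -14 + 2*M (C(M, q) = (-14 + M) + M = -14 + 2*M)
P = -2084 (P = 24*(-83) - (-14 + 2*53) = -1992 - (-14 + 106) = -1992 - 1*92 = -1992 - 92 = -2084)
1/P = 1/(-2084) = -1/2084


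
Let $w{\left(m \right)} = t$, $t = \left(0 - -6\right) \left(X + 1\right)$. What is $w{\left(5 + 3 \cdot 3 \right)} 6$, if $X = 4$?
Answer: $180$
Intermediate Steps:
$t = 30$ ($t = \left(0 - -6\right) \left(4 + 1\right) = \left(0 + 6\right) 5 = 6 \cdot 5 = 30$)
$w{\left(m \right)} = 30$
$w{\left(5 + 3 \cdot 3 \right)} 6 = 30 \cdot 6 = 180$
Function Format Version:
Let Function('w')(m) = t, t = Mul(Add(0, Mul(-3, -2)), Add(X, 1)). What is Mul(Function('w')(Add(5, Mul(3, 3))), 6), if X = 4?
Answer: 180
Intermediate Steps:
t = 30 (t = Mul(Add(0, Mul(-3, -2)), Add(4, 1)) = Mul(Add(0, 6), 5) = Mul(6, 5) = 30)
Function('w')(m) = 30
Mul(Function('w')(Add(5, Mul(3, 3))), 6) = Mul(30, 6) = 180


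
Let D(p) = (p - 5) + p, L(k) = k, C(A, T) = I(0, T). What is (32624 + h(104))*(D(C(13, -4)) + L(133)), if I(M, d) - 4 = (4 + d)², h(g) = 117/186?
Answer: 137545436/31 ≈ 4.4370e+6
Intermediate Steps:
h(g) = 39/62 (h(g) = 117*(1/186) = 39/62)
I(M, d) = 4 + (4 + d)²
C(A, T) = 4 + (4 + T)²
D(p) = -5 + 2*p (D(p) = (-5 + p) + p = -5 + 2*p)
(32624 + h(104))*(D(C(13, -4)) + L(133)) = (32624 + 39/62)*((-5 + 2*(4 + (4 - 4)²)) + 133) = 2022727*((-5 + 2*(4 + 0²)) + 133)/62 = 2022727*((-5 + 2*(4 + 0)) + 133)/62 = 2022727*((-5 + 2*4) + 133)/62 = 2022727*((-5 + 8) + 133)/62 = 2022727*(3 + 133)/62 = (2022727/62)*136 = 137545436/31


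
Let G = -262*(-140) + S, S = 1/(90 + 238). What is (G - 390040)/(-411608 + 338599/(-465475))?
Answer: 53949520222525/62842691746872 ≈ 0.85849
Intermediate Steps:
S = 1/328 ≈ 0.0030488
G = 12031041/328 (G = -262*(-140) + 1/328 = 36680 + 1/328 = 12031041/328 ≈ 36680.)
(G - 390040)/(-411608 + 338599/(-465475)) = (12031041/328 - 390040)/(-411608 + 338599/(-465475)) = -115902079/(328*(-411608 + 338599*(-1/465475))) = -115902079/(328*(-411608 - 338599/465475)) = -115902079/(328*(-191593572399/465475)) = -115902079/328*(-465475/191593572399) = 53949520222525/62842691746872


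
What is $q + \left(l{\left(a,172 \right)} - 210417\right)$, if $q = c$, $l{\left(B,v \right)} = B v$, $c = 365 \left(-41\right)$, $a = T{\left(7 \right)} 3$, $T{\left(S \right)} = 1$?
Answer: $-224866$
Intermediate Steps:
$a = 3$ ($a = 1 \cdot 3 = 3$)
$c = -14965$
$q = -14965$
$q + \left(l{\left(a,172 \right)} - 210417\right) = -14965 + \left(3 \cdot 172 - 210417\right) = -14965 + \left(516 - 210417\right) = -14965 - 209901 = -224866$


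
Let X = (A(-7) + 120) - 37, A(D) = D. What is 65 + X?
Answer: 141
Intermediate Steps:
X = 76 (X = (-7 + 120) - 37 = 113 - 37 = 76)
65 + X = 65 + 76 = 141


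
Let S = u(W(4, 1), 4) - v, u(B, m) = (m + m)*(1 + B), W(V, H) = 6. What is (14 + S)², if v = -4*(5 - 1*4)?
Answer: 5476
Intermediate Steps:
u(B, m) = 2*m*(1 + B) (u(B, m) = (2*m)*(1 + B) = 2*m*(1 + B))
v = -4 (v = -4*(5 - 4) = -4*1 = -4)
S = 60 (S = 2*4*(1 + 6) - 1*(-4) = 2*4*7 + 4 = 56 + 4 = 60)
(14 + S)² = (14 + 60)² = 74² = 5476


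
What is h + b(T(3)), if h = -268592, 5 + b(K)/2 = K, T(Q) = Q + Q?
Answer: -268590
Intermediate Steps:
T(Q) = 2*Q
b(K) = -10 + 2*K
h + b(T(3)) = -268592 + (-10 + 2*(2*3)) = -268592 + (-10 + 2*6) = -268592 + (-10 + 12) = -268592 + 2 = -268590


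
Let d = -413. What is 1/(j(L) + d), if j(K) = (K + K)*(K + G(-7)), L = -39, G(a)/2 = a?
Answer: 1/3721 ≈ 0.00026874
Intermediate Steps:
G(a) = 2*a
j(K) = 2*K*(-14 + K) (j(K) = (K + K)*(K + 2*(-7)) = (2*K)*(K - 14) = (2*K)*(-14 + K) = 2*K*(-14 + K))
1/(j(L) + d) = 1/(2*(-39)*(-14 - 39) - 413) = 1/(2*(-39)*(-53) - 413) = 1/(4134 - 413) = 1/3721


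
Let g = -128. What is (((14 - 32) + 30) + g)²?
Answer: 13456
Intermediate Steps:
(((14 - 32) + 30) + g)² = (((14 - 32) + 30) - 128)² = ((-18 + 30) - 128)² = (12 - 128)² = (-116)² = 13456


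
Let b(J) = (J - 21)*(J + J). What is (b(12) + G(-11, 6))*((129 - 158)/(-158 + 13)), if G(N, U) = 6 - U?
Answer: -216/5 ≈ -43.200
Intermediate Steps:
b(J) = 2*J*(-21 + J) (b(J) = (-21 + J)*(2*J) = 2*J*(-21 + J))
(b(12) + G(-11, 6))*((129 - 158)/(-158 + 13)) = (2*12*(-21 + 12) + (6 - 1*6))*((129 - 158)/(-158 + 13)) = (2*12*(-9) + (6 - 6))*(-29/(-145)) = (-216 + 0)*(-29*(-1/145)) = -216*⅕ = -216/5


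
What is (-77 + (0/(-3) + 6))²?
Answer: 5041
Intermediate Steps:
(-77 + (0/(-3) + 6))² = (-77 + (0*(-⅓) + 6))² = (-77 + (0 + 6))² = (-77 + 6)² = (-71)² = 5041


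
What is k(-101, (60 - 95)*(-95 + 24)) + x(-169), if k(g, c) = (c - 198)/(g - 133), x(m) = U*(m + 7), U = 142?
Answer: -5385223/234 ≈ -23014.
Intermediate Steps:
x(m) = 994 + 142*m (x(m) = 142*(m + 7) = 142*(7 + m) = 994 + 142*m)
k(g, c) = (-198 + c)/(-133 + g)
k(-101, (60 - 95)*(-95 + 24)) + x(-169) = (-198 + (60 - 95)*(-95 + 24))/(-133 - 101) + (994 + 142*(-169)) = (-198 - 35*(-71))/(-234) + (994 - 23998) = -(-198 + 2485)/234 - 23004 = -1/234*2287 - 23004 = -2287/234 - 23004 = -5385223/234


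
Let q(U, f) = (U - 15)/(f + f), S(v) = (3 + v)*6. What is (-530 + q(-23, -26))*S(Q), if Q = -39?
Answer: 1486188/13 ≈ 1.1432e+5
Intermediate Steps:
S(v) = 18 + 6*v
q(U, f) = (-15 + U)/(2*f) (q(U, f) = (-15 + U)/((2*f)) = (-15 + U)*(1/(2*f)) = (-15 + U)/(2*f))
(-530 + q(-23, -26))*S(Q) = (-530 + (½)*(-15 - 23)/(-26))*(18 + 6*(-39)) = (-530 + (½)*(-1/26)*(-38))*(18 - 234) = (-530 + 19/26)*(-216) = -13761/26*(-216) = 1486188/13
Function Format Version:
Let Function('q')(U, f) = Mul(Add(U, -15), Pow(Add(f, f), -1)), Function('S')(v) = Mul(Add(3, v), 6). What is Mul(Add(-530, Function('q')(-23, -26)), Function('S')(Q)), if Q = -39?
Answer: Rational(1486188, 13) ≈ 1.1432e+5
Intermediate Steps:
Function('S')(v) = Add(18, Mul(6, v))
Function('q')(U, f) = Mul(Rational(1, 2), Pow(f, -1), Add(-15, U)) (Function('q')(U, f) = Mul(Add(-15, U), Pow(Mul(2, f), -1)) = Mul(Add(-15, U), Mul(Rational(1, 2), Pow(f, -1))) = Mul(Rational(1, 2), Pow(f, -1), Add(-15, U)))
Mul(Add(-530, Function('q')(-23, -26)), Function('S')(Q)) = Mul(Add(-530, Mul(Rational(1, 2), Pow(-26, -1), Add(-15, -23))), Add(18, Mul(6, -39))) = Mul(Add(-530, Mul(Rational(1, 2), Rational(-1, 26), -38)), Add(18, -234)) = Mul(Add(-530, Rational(19, 26)), -216) = Mul(Rational(-13761, 26), -216) = Rational(1486188, 13)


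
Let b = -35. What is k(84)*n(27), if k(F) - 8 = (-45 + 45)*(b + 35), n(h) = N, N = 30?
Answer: 240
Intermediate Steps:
n(h) = 30
k(F) = 8 (k(F) = 8 + (-45 + 45)*(-35 + 35) = 8 + 0*0 = 8 + 0 = 8)
k(84)*n(27) = 8*30 = 240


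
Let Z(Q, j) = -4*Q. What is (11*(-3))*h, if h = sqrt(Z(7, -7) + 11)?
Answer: -33*I*sqrt(17) ≈ -136.06*I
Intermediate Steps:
h = I*sqrt(17) (h = sqrt(-4*7 + 11) = sqrt(-28 + 11) = sqrt(-17) = I*sqrt(17) ≈ 4.1231*I)
(11*(-3))*h = (11*(-3))*(I*sqrt(17)) = -33*I*sqrt(17)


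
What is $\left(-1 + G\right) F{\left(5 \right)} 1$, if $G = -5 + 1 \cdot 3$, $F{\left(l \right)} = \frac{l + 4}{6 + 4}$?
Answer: $- \frac{27}{10} \approx -2.7$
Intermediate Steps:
$F{\left(l \right)} = \frac{2}{5} + \frac{l}{10}$ ($F{\left(l \right)} = \frac{4 + l}{10} = \left(4 + l\right) \frac{1}{10} = \frac{2}{5} + \frac{l}{10}$)
$G = -2$ ($G = -5 + 3 = -2$)
$\left(-1 + G\right) F{\left(5 \right)} 1 = \left(-1 - 2\right) \left(\frac{2}{5} + \frac{1}{10} \cdot 5\right) 1 = - 3 \left(\frac{2}{5} + \frac{1}{2}\right) 1 = \left(-3\right) \frac{9}{10} \cdot 1 = \left(- \frac{27}{10}\right) 1 = - \frac{27}{10}$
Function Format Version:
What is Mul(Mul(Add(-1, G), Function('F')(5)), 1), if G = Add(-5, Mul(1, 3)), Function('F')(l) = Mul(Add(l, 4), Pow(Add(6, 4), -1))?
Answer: Rational(-27, 10) ≈ -2.7000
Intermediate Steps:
Function('F')(l) = Add(Rational(2, 5), Mul(Rational(1, 10), l)) (Function('F')(l) = Mul(Add(4, l), Pow(10, -1)) = Mul(Add(4, l), Rational(1, 10)) = Add(Rational(2, 5), Mul(Rational(1, 10), l)))
G = -2 (G = Add(-5, 3) = -2)
Mul(Mul(Add(-1, G), Function('F')(5)), 1) = Mul(Mul(Add(-1, -2), Add(Rational(2, 5), Mul(Rational(1, 10), 5))), 1) = Mul(Mul(-3, Add(Rational(2, 5), Rational(1, 2))), 1) = Mul(Mul(-3, Rational(9, 10)), 1) = Mul(Rational(-27, 10), 1) = Rational(-27, 10)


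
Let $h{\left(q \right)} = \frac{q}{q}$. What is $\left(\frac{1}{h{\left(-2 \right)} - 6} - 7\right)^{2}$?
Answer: $\frac{1296}{25} \approx 51.84$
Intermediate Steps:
$h{\left(q \right)} = 1$
$\left(\frac{1}{h{\left(-2 \right)} - 6} - 7\right)^{2} = \left(\frac{1}{1 - 6} - 7\right)^{2} = \left(\frac{1}{-5} - 7\right)^{2} = \left(- \frac{1}{5} - 7\right)^{2} = \left(- \frac{36}{5}\right)^{2} = \frac{1296}{25}$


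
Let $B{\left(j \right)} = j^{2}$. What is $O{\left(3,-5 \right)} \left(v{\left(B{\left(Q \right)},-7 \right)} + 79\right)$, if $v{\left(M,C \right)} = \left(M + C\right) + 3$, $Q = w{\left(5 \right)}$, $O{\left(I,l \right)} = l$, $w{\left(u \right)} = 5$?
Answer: $-500$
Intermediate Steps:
$Q = 5$
$v{\left(M,C \right)} = 3 + C + M$ ($v{\left(M,C \right)} = \left(C + M\right) + 3 = 3 + C + M$)
$O{\left(3,-5 \right)} \left(v{\left(B{\left(Q \right)},-7 \right)} + 79\right) = - 5 \left(\left(3 - 7 + 5^{2}\right) + 79\right) = - 5 \left(\left(3 - 7 + 25\right) + 79\right) = - 5 \left(21 + 79\right) = \left(-5\right) 100 = -500$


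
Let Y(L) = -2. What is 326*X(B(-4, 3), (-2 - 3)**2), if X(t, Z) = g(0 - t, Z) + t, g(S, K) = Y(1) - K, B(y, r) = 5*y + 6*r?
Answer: -9454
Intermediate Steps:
g(S, K) = -2 - K
X(t, Z) = -2 + t - Z (X(t, Z) = (-2 - Z) + t = -2 + t - Z)
326*X(B(-4, 3), (-2 - 3)**2) = 326*(-2 + (5*(-4) + 6*3) - (-2 - 3)**2) = 326*(-2 + (-20 + 18) - 1*(-5)**2) = 326*(-2 - 2 - 1*25) = 326*(-2 - 2 - 25) = 326*(-29) = -9454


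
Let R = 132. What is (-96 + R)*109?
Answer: 3924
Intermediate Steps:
(-96 + R)*109 = (-96 + 132)*109 = 36*109 = 3924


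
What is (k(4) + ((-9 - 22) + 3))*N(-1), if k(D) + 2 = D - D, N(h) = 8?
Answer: -240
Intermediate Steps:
k(D) = -2 (k(D) = -2 + (D - D) = -2 + 0 = -2)
(k(4) + ((-9 - 22) + 3))*N(-1) = (-2 + ((-9 - 22) + 3))*8 = (-2 + (-31 + 3))*8 = (-2 - 28)*8 = -30*8 = -240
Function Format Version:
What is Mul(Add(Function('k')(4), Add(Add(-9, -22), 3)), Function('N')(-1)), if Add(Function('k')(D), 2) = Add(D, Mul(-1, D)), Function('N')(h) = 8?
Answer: -240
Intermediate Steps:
Function('k')(D) = -2 (Function('k')(D) = Add(-2, Add(D, Mul(-1, D))) = Add(-2, 0) = -2)
Mul(Add(Function('k')(4), Add(Add(-9, -22), 3)), Function('N')(-1)) = Mul(Add(-2, Add(Add(-9, -22), 3)), 8) = Mul(Add(-2, Add(-31, 3)), 8) = Mul(Add(-2, -28), 8) = Mul(-30, 8) = -240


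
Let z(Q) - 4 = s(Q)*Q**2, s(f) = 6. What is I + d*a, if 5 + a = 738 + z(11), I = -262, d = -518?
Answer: -758096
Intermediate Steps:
z(Q) = 4 + 6*Q**2
a = 1463 (a = -5 + (738 + (4 + 6*11**2)) = -5 + (738 + (4 + 6*121)) = -5 + (738 + (4 + 726)) = -5 + (738 + 730) = -5 + 1468 = 1463)
I + d*a = -262 - 518*1463 = -262 - 757834 = -758096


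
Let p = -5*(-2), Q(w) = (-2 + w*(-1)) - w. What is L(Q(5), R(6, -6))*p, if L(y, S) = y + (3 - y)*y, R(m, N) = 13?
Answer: -1920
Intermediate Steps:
Q(w) = -2 - 2*w (Q(w) = (-2 - w) - w = -2 - 2*w)
L(y, S) = y + y*(3 - y)
p = 10
L(Q(5), R(6, -6))*p = ((-2 - 2*5)*(4 - (-2 - 2*5)))*10 = ((-2 - 10)*(4 - (-2 - 10)))*10 = -12*(4 - 1*(-12))*10 = -12*(4 + 12)*10 = -12*16*10 = -192*10 = -1920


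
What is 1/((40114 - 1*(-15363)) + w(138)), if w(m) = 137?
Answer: 1/55614 ≈ 1.7981e-5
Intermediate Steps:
1/((40114 - 1*(-15363)) + w(138)) = 1/((40114 - 1*(-15363)) + 137) = 1/((40114 + 15363) + 137) = 1/(55477 + 137) = 1/55614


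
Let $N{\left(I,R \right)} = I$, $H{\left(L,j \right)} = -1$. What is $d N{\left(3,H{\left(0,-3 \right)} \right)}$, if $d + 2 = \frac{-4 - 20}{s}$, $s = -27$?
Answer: $- \frac{10}{3} \approx -3.3333$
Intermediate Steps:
$d = - \frac{10}{9}$ ($d = -2 + \frac{-4 - 20}{-27} = -2 + \left(-4 - 20\right) \left(- \frac{1}{27}\right) = -2 - - \frac{8}{9} = -2 + \frac{8}{9} = - \frac{10}{9} \approx -1.1111$)
$d N{\left(3,H{\left(0,-3 \right)} \right)} = \left(- \frac{10}{9}\right) 3 = - \frac{10}{3}$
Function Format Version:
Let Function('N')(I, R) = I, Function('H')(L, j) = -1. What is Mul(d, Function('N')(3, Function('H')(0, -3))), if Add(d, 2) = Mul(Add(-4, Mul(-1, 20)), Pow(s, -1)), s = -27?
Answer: Rational(-10, 3) ≈ -3.3333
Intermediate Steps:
d = Rational(-10, 9) (d = Add(-2, Mul(Add(-4, Mul(-1, 20)), Pow(-27, -1))) = Add(-2, Mul(Add(-4, -20), Rational(-1, 27))) = Add(-2, Mul(-24, Rational(-1, 27))) = Add(-2, Rational(8, 9)) = Rational(-10, 9) ≈ -1.1111)
Mul(d, Function('N')(3, Function('H')(0, -3))) = Mul(Rational(-10, 9), 3) = Rational(-10, 3)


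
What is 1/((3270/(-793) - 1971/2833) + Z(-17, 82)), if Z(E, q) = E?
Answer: -2246569/49018586 ≈ -0.045831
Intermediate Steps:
1/((3270/(-793) - 1971/2833) + Z(-17, 82)) = 1/((3270/(-793) - 1971/2833) - 17) = 1/((3270*(-1/793) - 1971*1/2833) - 17) = 1/((-3270/793 - 1971/2833) - 17) = 1/(-10826913/2246569 - 17) = 1/(-49018586/2246569) = -2246569/49018586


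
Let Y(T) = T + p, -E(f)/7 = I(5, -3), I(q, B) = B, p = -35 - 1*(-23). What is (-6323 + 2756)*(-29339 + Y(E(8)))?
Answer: 104620110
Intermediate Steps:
p = -12 (p = -35 + 23 = -12)
E(f) = 21 (E(f) = -7*(-3) = 21)
Y(T) = -12 + T (Y(T) = T - 12 = -12 + T)
(-6323 + 2756)*(-29339 + Y(E(8))) = (-6323 + 2756)*(-29339 + (-12 + 21)) = -3567*(-29339 + 9) = -3567*(-29330) = 104620110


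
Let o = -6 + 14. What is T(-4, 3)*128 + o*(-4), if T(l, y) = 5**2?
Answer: 3168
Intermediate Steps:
T(l, y) = 25
o = 8
T(-4, 3)*128 + o*(-4) = 25*128 + 8*(-4) = 3200 - 32 = 3168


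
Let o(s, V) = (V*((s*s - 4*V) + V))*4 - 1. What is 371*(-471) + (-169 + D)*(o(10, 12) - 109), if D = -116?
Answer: -1018911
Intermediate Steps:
o(s, V) = -1 + 4*V*(s**2 - 3*V) (o(s, V) = (V*((s**2 - 4*V) + V))*4 - 1 = (V*(s**2 - 3*V))*4 - 1 = 4*V*(s**2 - 3*V) - 1 = -1 + 4*V*(s**2 - 3*V))
371*(-471) + (-169 + D)*(o(10, 12) - 109) = 371*(-471) + (-169 - 116)*((-1 - 12*12**2 + 4*12*10**2) - 109) = -174741 - 285*((-1 - 12*144 + 4*12*100) - 109) = -174741 - 285*((-1 - 1728 + 4800) - 109) = -174741 - 285*(3071 - 109) = -174741 - 285*2962 = -174741 - 844170 = -1018911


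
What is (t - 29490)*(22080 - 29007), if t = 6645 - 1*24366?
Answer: 327030597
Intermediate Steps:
t = -17721 (t = 6645 - 24366 = -17721)
(t - 29490)*(22080 - 29007) = (-17721 - 29490)*(22080 - 29007) = -47211*(-6927) = 327030597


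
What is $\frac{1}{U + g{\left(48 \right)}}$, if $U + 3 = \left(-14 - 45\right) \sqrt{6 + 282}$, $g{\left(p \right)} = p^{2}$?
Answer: $\frac{13}{24249} + \frac{4 \sqrt{2}}{24249} \approx 0.00076939$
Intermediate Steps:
$U = -3 - 708 \sqrt{2}$ ($U = -3 + \left(-14 - 45\right) \sqrt{6 + 282} = -3 + \left(-14 - 45\right) \sqrt{288} = -3 - 59 \cdot 12 \sqrt{2} = -3 - 708 \sqrt{2} \approx -1004.3$)
$\frac{1}{U + g{\left(48 \right)}} = \frac{1}{\left(-3 - 708 \sqrt{2}\right) + 48^{2}} = \frac{1}{\left(-3 - 708 \sqrt{2}\right) + 2304} = \frac{1}{2301 - 708 \sqrt{2}}$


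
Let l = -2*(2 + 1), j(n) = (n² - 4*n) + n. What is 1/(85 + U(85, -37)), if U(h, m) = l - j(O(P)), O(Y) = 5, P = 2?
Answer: 1/69 ≈ 0.014493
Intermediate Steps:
j(n) = n² - 3*n
l = -6 (l = -2*3 = -6)
U(h, m) = -16 (U(h, m) = -6 - 5*(-3 + 5) = -6 - 5*2 = -6 - 1*10 = -6 - 10 = -16)
1/(85 + U(85, -37)) = 1/(85 - 16) = 1/69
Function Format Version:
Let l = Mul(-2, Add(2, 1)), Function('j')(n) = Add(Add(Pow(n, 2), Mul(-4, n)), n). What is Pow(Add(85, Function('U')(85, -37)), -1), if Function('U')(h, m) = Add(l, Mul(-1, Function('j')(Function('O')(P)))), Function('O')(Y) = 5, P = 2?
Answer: Rational(1, 69) ≈ 0.014493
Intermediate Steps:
Function('j')(n) = Add(Pow(n, 2), Mul(-3, n))
l = -6 (l = Mul(-2, 3) = -6)
Function('U')(h, m) = -16 (Function('U')(h, m) = Add(-6, Mul(-1, Mul(5, Add(-3, 5)))) = Add(-6, Mul(-1, Mul(5, 2))) = Add(-6, Mul(-1, 10)) = Add(-6, -10) = -16)
Pow(Add(85, Function('U')(85, -37)), -1) = Pow(Add(85, -16), -1) = Pow(69, -1) = Rational(1, 69)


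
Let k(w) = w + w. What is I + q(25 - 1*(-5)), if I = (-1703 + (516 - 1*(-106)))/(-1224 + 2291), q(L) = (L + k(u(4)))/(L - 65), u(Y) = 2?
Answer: -74113/37345 ≈ -1.9845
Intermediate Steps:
k(w) = 2*w
q(L) = (4 + L)/(-65 + L) (q(L) = (L + 2*2)/(L - 65) = (L + 4)/(-65 + L) = (4 + L)/(-65 + L))
I = -1081/1067 (I = (-1703 + (516 + 106))/1067 = (-1703 + 622)*(1/1067) = -1081*1/1067 = -1081/1067 ≈ -1.0131)
I + q(25 - 1*(-5)) = -1081/1067 + (4 + (25 - 1*(-5)))/(-65 + (25 - 1*(-5))) = -1081/1067 + (4 + (25 + 5))/(-65 + (25 + 5)) = -1081/1067 + (4 + 30)/(-65 + 30) = -1081/1067 + 34/(-35) = -1081/1067 - 1/35*34 = -1081/1067 - 34/35 = -74113/37345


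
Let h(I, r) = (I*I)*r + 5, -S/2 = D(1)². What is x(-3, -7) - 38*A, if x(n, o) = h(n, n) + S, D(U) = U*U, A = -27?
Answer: 1002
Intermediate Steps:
D(U) = U²
S = -2 (S = -2*(1²)² = -2*1² = -2*1 = -2)
h(I, r) = 5 + r*I² (h(I, r) = I²*r + 5 = r*I² + 5 = 5 + r*I²)
x(n, o) = 3 + n³ (x(n, o) = (5 + n*n²) - 2 = (5 + n³) - 2 = 3 + n³)
x(-3, -7) - 38*A = (3 + (-3)³) - 38*(-27) = (3 - 27) + 1026 = -24 + 1026 = 1002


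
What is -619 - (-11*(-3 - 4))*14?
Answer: -1697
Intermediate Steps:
-619 - (-11*(-3 - 4))*14 = -619 - (-11*(-7))*14 = -619 - 77*14 = -619 - 1*1078 = -619 - 1078 = -1697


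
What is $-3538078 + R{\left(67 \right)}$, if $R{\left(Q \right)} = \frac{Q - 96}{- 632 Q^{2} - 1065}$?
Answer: $- \frac{10041465166785}{2838113} \approx -3.5381 \cdot 10^{6}$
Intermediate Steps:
$R{\left(Q \right)} = \frac{-96 + Q}{-1065 - 632 Q^{2}}$
$-3538078 + R{\left(67 \right)} = -3538078 + \frac{96 - 67}{1065 + 632 \cdot 67^{2}} = -3538078 + \frac{96 - 67}{1065 + 632 \cdot 4489} = -3538078 + \frac{1}{1065 + 2837048} \cdot 29 = -3538078 + \frac{1}{2838113} \cdot 29 = -3538078 + \frac{29}{2838113} = - \frac{10041465166785}{2838113}$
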